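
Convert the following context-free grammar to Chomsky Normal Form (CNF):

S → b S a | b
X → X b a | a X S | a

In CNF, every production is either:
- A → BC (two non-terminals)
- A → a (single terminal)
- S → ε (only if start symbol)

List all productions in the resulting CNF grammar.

TB → b; TA → a; S → b; X → a; S → TB X0; X0 → S TA; X → X X1; X1 → TB TA; X → TA X2; X2 → X S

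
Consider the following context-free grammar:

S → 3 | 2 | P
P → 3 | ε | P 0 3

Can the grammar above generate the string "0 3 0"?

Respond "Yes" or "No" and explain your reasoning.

No - no valid derivation exists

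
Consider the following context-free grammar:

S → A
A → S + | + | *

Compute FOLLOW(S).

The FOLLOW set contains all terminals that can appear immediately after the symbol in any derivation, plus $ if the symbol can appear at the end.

We compute FOLLOW(S) using the standard algorithm.
FOLLOW(S) starts with {$}.
FIRST(A) = {*, +}
FIRST(S) = {*, +}
FOLLOW(A) = {$, +}
FOLLOW(S) = {$, +}
Therefore, FOLLOW(S) = {$, +}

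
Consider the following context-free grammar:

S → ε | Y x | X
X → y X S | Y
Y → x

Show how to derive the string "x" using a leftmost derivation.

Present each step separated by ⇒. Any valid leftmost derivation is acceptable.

S ⇒ X ⇒ Y ⇒ x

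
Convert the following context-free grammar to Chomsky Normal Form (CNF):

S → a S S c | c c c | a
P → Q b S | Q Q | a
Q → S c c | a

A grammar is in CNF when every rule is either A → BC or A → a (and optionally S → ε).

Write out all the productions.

TA → a; TC → c; S → a; TB → b; P → a; Q → a; S → TA X0; X0 → S X1; X1 → S TC; S → TC X2; X2 → TC TC; P → Q X3; X3 → TB S; P → Q Q; Q → S X4; X4 → TC TC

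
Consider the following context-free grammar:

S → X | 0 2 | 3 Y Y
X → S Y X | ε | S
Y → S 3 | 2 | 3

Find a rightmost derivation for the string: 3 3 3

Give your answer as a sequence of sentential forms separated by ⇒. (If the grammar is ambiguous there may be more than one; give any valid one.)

S ⇒ 3 Y Y ⇒ 3 Y 3 ⇒ 3 3 3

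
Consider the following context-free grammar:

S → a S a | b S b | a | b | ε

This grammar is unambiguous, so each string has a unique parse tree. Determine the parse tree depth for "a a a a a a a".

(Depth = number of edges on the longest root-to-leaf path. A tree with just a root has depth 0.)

4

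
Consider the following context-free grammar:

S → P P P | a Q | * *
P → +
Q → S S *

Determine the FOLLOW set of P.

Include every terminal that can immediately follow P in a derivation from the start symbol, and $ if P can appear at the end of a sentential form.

We compute FOLLOW(P) using the standard algorithm.
FOLLOW(S) starts with {$}.
FIRST(P) = {+}
FIRST(Q) = {*, +, a}
FIRST(S) = {*, +, a}
FOLLOW(P) = {$, *, +, a}
FOLLOW(Q) = {$, *, +, a}
FOLLOW(S) = {$, *, +, a}
Therefore, FOLLOW(P) = {$, *, +, a}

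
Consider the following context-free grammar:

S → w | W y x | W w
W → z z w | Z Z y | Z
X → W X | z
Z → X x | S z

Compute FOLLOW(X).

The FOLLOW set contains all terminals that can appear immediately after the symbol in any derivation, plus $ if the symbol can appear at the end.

We compute FOLLOW(X) using the standard algorithm.
FOLLOW(S) starts with {$}.
FIRST(S) = {w, z}
FIRST(W) = {w, z}
FIRST(X) = {w, z}
FIRST(Z) = {w, z}
FOLLOW(S) = {$, z}
FOLLOW(W) = {w, y, z}
FOLLOW(X) = {x}
FOLLOW(Z) = {w, y, z}
Therefore, FOLLOW(X) = {x}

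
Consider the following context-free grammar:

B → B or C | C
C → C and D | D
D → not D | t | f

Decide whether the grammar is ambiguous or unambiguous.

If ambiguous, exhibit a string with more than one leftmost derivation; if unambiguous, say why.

Unambiguous - every string in the language has a unique leftmost derivation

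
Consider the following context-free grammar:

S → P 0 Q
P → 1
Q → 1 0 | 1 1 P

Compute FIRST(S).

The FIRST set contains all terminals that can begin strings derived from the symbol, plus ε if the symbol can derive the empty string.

We compute FIRST(S) using the standard algorithm.
FIRST(P) = {1}
FIRST(Q) = {1}
FIRST(S) = {1}
Therefore, FIRST(S) = {1}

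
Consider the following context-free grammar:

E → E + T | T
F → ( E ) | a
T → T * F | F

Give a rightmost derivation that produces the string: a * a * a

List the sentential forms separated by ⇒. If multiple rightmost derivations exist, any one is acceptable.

E ⇒ T ⇒ T * F ⇒ T * a ⇒ T * F * a ⇒ T * a * a ⇒ F * a * a ⇒ a * a * a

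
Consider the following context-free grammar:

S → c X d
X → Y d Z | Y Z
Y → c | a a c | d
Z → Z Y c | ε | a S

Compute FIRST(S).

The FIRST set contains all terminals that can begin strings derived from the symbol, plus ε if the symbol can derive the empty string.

We compute FIRST(S) using the standard algorithm.
FIRST(S) = {c}
FIRST(X) = {a, c, d}
FIRST(Y) = {a, c, d}
FIRST(Z) = {a, c, d, ε}
Therefore, FIRST(S) = {c}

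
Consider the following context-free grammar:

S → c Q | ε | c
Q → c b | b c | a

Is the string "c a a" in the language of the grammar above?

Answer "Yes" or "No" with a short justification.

No - no valid derivation exists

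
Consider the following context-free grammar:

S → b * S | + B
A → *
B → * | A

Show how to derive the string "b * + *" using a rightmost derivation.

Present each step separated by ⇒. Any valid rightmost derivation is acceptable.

S ⇒ b * S ⇒ b * + B ⇒ b * + *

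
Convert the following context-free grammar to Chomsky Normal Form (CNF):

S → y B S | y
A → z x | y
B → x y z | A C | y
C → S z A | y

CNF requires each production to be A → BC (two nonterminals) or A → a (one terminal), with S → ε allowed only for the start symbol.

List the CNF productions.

TY → y; S → y; TZ → z; TX → x; A → y; B → y; C → y; S → TY X0; X0 → B S; A → TZ TX; B → TX X1; X1 → TY TZ; B → A C; C → S X2; X2 → TZ A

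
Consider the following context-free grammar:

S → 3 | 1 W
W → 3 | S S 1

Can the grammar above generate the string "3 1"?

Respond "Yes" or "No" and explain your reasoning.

No - no valid derivation exists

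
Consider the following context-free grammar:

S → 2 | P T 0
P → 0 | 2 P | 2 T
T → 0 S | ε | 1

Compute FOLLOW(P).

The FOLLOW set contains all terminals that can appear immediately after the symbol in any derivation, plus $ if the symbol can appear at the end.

We compute FOLLOW(P) using the standard algorithm.
FOLLOW(S) starts with {$}.
FIRST(P) = {0, 2}
FIRST(S) = {0, 2}
FIRST(T) = {0, 1, ε}
FOLLOW(P) = {0, 1}
FOLLOW(S) = {$, 0, 1}
FOLLOW(T) = {0, 1}
Therefore, FOLLOW(P) = {0, 1}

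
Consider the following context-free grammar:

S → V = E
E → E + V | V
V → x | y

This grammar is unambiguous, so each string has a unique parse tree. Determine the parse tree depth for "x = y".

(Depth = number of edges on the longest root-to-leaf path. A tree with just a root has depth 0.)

3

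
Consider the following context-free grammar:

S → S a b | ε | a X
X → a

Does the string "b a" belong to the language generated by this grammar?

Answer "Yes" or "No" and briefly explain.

No - no valid derivation exists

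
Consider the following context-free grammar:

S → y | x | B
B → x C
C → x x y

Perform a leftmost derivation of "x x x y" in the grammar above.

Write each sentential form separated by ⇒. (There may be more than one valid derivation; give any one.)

S ⇒ B ⇒ x C ⇒ x x x y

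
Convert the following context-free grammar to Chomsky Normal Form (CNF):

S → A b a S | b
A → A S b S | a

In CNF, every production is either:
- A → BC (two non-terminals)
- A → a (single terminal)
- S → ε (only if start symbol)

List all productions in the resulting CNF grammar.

TB → b; TA → a; S → b; A → a; S → A X0; X0 → TB X1; X1 → TA S; A → A X2; X2 → S X3; X3 → TB S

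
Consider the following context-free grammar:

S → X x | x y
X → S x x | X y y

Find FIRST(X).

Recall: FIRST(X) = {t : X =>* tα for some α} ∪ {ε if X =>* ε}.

We compute FIRST(X) using the standard algorithm.
FIRST(S) = {x}
FIRST(X) = {x}
Therefore, FIRST(X) = {x}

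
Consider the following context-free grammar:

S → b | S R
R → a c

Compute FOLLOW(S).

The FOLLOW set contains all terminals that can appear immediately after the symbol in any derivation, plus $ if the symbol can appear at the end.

We compute FOLLOW(S) using the standard algorithm.
FOLLOW(S) starts with {$}.
FIRST(R) = {a}
FIRST(S) = {b}
FOLLOW(R) = {$, a}
FOLLOW(S) = {$, a}
Therefore, FOLLOW(S) = {$, a}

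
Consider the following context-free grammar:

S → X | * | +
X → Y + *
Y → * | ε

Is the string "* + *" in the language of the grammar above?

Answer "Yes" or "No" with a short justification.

Yes - a valid derivation exists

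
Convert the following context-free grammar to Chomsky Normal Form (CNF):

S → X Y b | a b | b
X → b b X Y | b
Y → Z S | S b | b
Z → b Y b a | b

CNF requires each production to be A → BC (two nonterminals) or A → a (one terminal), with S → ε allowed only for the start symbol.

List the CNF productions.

TB → b; TA → a; S → b; X → b; Y → b; Z → b; S → X X0; X0 → Y TB; S → TA TB; X → TB X1; X1 → TB X2; X2 → X Y; Y → Z S; Y → S TB; Z → TB X3; X3 → Y X4; X4 → TB TA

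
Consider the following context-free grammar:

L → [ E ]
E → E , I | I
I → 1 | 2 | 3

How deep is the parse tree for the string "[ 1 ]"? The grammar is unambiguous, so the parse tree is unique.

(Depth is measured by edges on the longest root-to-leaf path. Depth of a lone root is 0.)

3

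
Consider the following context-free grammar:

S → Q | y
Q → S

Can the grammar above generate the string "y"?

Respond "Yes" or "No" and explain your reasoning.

Yes - a valid derivation exists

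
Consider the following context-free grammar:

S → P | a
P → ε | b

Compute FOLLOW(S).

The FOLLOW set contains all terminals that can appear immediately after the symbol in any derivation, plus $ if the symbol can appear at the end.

We compute FOLLOW(S) using the standard algorithm.
FOLLOW(S) starts with {$}.
FIRST(P) = {b, ε}
FIRST(S) = {a, b, ε}
FOLLOW(P) = {$}
FOLLOW(S) = {$}
Therefore, FOLLOW(S) = {$}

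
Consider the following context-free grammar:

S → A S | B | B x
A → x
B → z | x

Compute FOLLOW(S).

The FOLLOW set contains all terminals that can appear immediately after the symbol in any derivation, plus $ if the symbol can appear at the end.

We compute FOLLOW(S) using the standard algorithm.
FOLLOW(S) starts with {$}.
FIRST(A) = {x}
FIRST(B) = {x, z}
FIRST(S) = {x, z}
FOLLOW(A) = {x, z}
FOLLOW(B) = {$, x}
FOLLOW(S) = {$}
Therefore, FOLLOW(S) = {$}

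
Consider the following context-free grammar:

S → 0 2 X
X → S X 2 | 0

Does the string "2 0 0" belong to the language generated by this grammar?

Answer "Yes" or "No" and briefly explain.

No - no valid derivation exists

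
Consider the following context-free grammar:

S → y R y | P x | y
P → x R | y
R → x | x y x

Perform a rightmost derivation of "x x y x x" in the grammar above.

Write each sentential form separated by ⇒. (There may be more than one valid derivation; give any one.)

S ⇒ P x ⇒ x R x ⇒ x x y x x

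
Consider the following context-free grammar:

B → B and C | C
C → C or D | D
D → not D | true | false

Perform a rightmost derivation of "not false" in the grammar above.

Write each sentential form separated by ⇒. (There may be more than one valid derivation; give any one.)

B ⇒ C ⇒ D ⇒ not D ⇒ not false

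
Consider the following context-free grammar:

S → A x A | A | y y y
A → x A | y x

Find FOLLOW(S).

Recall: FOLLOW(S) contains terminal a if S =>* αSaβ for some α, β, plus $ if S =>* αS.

We compute FOLLOW(S) using the standard algorithm.
FOLLOW(S) starts with {$}.
FIRST(A) = {x, y}
FIRST(S) = {x, y}
FOLLOW(A) = {$, x}
FOLLOW(S) = {$}
Therefore, FOLLOW(S) = {$}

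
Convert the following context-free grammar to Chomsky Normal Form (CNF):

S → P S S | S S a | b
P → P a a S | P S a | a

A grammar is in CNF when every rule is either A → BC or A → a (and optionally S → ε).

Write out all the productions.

TA → a; S → b; P → a; S → P X0; X0 → S S; S → S X1; X1 → S TA; P → P X2; X2 → TA X3; X3 → TA S; P → P X4; X4 → S TA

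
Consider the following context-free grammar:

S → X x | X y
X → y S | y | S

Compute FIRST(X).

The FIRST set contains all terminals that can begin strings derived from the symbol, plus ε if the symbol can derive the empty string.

We compute FIRST(X) using the standard algorithm.
FIRST(S) = {y}
FIRST(X) = {y}
Therefore, FIRST(X) = {y}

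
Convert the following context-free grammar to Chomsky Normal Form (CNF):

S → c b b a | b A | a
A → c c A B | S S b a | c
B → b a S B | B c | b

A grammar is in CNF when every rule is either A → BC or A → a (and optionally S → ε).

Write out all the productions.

TC → c; TB → b; TA → a; S → a; A → c; B → b; S → TC X0; X0 → TB X1; X1 → TB TA; S → TB A; A → TC X2; X2 → TC X3; X3 → A B; A → S X4; X4 → S X5; X5 → TB TA; B → TB X6; X6 → TA X7; X7 → S B; B → B TC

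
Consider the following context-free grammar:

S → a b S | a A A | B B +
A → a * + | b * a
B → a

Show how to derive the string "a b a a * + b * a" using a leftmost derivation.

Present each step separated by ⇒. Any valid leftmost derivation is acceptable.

S ⇒ a b S ⇒ a b a A A ⇒ a b a a * + A ⇒ a b a a * + b * a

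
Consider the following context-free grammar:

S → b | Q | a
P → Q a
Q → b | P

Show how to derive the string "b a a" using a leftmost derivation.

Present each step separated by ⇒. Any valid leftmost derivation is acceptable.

S ⇒ Q ⇒ P ⇒ Q a ⇒ P a ⇒ Q a a ⇒ b a a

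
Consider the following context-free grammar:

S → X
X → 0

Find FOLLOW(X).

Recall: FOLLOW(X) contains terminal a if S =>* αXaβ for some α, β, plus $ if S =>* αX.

We compute FOLLOW(X) using the standard algorithm.
FOLLOW(S) starts with {$}.
FIRST(S) = {0}
FIRST(X) = {0}
FOLLOW(S) = {$}
FOLLOW(X) = {$}
Therefore, FOLLOW(X) = {$}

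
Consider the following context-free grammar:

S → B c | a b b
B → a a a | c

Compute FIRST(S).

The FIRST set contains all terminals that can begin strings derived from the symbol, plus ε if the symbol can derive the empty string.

We compute FIRST(S) using the standard algorithm.
FIRST(B) = {a, c}
FIRST(S) = {a, c}
Therefore, FIRST(S) = {a, c}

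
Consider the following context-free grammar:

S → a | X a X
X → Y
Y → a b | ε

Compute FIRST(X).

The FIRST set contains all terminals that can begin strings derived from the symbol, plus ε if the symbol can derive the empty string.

We compute FIRST(X) using the standard algorithm.
FIRST(S) = {a}
FIRST(X) = {a, ε}
FIRST(Y) = {a, ε}
Therefore, FIRST(X) = {a, ε}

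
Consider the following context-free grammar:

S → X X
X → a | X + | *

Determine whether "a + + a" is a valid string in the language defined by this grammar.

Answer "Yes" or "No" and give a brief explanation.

Yes - a valid derivation exists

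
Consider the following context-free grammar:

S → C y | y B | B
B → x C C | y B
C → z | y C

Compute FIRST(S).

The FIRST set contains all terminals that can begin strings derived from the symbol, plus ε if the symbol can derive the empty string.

We compute FIRST(S) using the standard algorithm.
FIRST(B) = {x, y}
FIRST(C) = {y, z}
FIRST(S) = {x, y, z}
Therefore, FIRST(S) = {x, y, z}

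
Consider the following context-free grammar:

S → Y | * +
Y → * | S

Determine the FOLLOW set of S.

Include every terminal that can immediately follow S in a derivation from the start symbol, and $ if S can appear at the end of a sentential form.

We compute FOLLOW(S) using the standard algorithm.
FOLLOW(S) starts with {$}.
FIRST(S) = {*}
FIRST(Y) = {*}
FOLLOW(S) = {$}
FOLLOW(Y) = {$}
Therefore, FOLLOW(S) = {$}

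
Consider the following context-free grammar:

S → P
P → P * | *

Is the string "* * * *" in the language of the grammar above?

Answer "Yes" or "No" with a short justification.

Yes - a valid derivation exists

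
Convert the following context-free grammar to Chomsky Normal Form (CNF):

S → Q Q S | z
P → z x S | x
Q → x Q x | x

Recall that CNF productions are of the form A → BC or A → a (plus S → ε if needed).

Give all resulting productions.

S → z; TZ → z; TX → x; P → x; Q → x; S → Q X0; X0 → Q S; P → TZ X1; X1 → TX S; Q → TX X2; X2 → Q TX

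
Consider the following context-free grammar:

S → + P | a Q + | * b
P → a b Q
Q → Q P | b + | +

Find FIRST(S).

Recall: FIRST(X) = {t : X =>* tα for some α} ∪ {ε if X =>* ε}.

We compute FIRST(S) using the standard algorithm.
FIRST(P) = {a}
FIRST(Q) = {+, b}
FIRST(S) = {*, +, a}
Therefore, FIRST(S) = {*, +, a}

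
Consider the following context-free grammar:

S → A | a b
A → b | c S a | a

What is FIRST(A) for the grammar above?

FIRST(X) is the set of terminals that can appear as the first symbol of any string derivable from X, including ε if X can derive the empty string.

We compute FIRST(A) using the standard algorithm.
FIRST(A) = {a, b, c}
FIRST(S) = {a, b, c}
Therefore, FIRST(A) = {a, b, c}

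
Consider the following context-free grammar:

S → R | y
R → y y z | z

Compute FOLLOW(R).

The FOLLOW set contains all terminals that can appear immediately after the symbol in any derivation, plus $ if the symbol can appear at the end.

We compute FOLLOW(R) using the standard algorithm.
FOLLOW(S) starts with {$}.
FIRST(R) = {y, z}
FIRST(S) = {y, z}
FOLLOW(R) = {$}
FOLLOW(S) = {$}
Therefore, FOLLOW(R) = {$}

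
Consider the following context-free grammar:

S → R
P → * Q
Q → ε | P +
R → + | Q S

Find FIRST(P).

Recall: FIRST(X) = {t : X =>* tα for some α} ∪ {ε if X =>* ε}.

We compute FIRST(P) using the standard algorithm.
FIRST(P) = {*}
FIRST(Q) = {*, ε}
FIRST(R) = {*, +}
FIRST(S) = {*, +}
Therefore, FIRST(P) = {*}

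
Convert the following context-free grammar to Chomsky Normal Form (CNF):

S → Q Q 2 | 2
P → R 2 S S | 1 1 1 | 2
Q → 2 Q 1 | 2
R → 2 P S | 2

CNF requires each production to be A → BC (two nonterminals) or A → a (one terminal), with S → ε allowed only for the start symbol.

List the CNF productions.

T2 → 2; S → 2; T1 → 1; P → 2; Q → 2; R → 2; S → Q X0; X0 → Q T2; P → R X1; X1 → T2 X2; X2 → S S; P → T1 X3; X3 → T1 T1; Q → T2 X4; X4 → Q T1; R → T2 X5; X5 → P S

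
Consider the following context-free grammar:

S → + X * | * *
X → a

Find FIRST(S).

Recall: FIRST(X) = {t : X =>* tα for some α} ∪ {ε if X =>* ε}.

We compute FIRST(S) using the standard algorithm.
FIRST(S) = {*, +}
FIRST(X) = {a}
Therefore, FIRST(S) = {*, +}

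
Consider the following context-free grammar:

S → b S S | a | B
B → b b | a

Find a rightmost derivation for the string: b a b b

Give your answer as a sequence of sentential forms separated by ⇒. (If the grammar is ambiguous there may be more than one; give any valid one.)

S ⇒ b S S ⇒ b S B ⇒ b S b b ⇒ b a b b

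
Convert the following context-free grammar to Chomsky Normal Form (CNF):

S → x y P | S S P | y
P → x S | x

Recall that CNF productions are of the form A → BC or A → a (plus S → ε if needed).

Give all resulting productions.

TX → x; TY → y; S → y; P → x; S → TX X0; X0 → TY P; S → S X1; X1 → S P; P → TX S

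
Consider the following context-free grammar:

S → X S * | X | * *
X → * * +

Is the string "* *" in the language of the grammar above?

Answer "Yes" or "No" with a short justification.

Yes - a valid derivation exists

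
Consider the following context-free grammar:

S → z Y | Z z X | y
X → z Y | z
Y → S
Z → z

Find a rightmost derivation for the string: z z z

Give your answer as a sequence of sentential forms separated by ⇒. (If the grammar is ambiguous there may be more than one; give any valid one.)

S ⇒ Z z X ⇒ Z z z ⇒ z z z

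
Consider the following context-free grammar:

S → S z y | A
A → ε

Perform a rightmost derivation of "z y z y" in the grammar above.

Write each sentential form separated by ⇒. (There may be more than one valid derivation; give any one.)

S ⇒ S z y ⇒ S z y z y ⇒ A z y z y ⇒ z y z y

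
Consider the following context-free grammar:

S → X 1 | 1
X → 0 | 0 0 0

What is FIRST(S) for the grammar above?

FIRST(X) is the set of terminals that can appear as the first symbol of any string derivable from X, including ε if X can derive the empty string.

We compute FIRST(S) using the standard algorithm.
FIRST(S) = {0, 1}
FIRST(X) = {0}
Therefore, FIRST(S) = {0, 1}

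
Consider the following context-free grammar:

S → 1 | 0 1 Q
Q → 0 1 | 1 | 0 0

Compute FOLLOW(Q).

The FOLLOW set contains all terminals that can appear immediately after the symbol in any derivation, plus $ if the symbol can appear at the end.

We compute FOLLOW(Q) using the standard algorithm.
FOLLOW(S) starts with {$}.
FIRST(Q) = {0, 1}
FIRST(S) = {0, 1}
FOLLOW(Q) = {$}
FOLLOW(S) = {$}
Therefore, FOLLOW(Q) = {$}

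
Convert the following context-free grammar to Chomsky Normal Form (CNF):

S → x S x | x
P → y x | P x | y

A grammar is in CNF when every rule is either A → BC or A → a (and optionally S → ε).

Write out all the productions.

TX → x; S → x; TY → y; P → y; S → TX X0; X0 → S TX; P → TY TX; P → P TX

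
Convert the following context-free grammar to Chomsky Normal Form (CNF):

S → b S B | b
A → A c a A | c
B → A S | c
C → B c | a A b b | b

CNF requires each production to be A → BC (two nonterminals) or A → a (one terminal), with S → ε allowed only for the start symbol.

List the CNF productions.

TB → b; S → b; TC → c; TA → a; A → c; B → c; C → b; S → TB X0; X0 → S B; A → A X1; X1 → TC X2; X2 → TA A; B → A S; C → B TC; C → TA X3; X3 → A X4; X4 → TB TB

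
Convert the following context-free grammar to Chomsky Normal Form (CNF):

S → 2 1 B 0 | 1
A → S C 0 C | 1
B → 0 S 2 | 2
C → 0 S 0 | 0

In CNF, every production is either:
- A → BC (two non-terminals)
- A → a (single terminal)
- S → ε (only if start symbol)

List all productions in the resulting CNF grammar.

T2 → 2; T1 → 1; T0 → 0; S → 1; A → 1; B → 2; C → 0; S → T2 X0; X0 → T1 X1; X1 → B T0; A → S X2; X2 → C X3; X3 → T0 C; B → T0 X4; X4 → S T2; C → T0 X5; X5 → S T0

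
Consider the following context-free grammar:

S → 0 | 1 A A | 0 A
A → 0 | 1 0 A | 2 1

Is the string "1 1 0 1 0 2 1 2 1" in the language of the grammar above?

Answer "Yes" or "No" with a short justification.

Yes - a valid derivation exists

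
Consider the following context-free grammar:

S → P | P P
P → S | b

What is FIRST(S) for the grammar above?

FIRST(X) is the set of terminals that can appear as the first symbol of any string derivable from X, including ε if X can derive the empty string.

We compute FIRST(S) using the standard algorithm.
FIRST(P) = {b}
FIRST(S) = {b}
Therefore, FIRST(S) = {b}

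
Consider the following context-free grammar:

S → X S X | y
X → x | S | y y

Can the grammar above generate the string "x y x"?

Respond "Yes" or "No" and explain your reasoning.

Yes - a valid derivation exists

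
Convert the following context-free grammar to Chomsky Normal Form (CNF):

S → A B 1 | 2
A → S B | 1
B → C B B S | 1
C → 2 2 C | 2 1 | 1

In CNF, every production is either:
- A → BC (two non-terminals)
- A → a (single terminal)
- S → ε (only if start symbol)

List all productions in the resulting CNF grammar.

T1 → 1; S → 2; A → 1; B → 1; T2 → 2; C → 1; S → A X0; X0 → B T1; A → S B; B → C X1; X1 → B X2; X2 → B S; C → T2 X3; X3 → T2 C; C → T2 T1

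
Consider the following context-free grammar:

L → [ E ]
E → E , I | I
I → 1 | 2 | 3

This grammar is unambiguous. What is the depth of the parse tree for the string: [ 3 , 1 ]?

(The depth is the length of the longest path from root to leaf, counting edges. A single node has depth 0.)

4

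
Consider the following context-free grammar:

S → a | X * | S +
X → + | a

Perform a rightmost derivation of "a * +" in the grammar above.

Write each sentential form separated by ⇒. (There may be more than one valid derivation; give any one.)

S ⇒ S + ⇒ X * + ⇒ a * +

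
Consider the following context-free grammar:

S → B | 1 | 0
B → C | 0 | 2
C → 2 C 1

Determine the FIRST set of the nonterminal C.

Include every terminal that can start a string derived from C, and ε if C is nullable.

We compute FIRST(C) using the standard algorithm.
FIRST(B) = {0, 2}
FIRST(C) = {2}
FIRST(S) = {0, 1, 2}
Therefore, FIRST(C) = {2}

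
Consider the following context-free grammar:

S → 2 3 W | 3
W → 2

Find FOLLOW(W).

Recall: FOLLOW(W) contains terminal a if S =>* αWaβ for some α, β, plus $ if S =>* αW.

We compute FOLLOW(W) using the standard algorithm.
FOLLOW(S) starts with {$}.
FIRST(S) = {2, 3}
FIRST(W) = {2}
FOLLOW(S) = {$}
FOLLOW(W) = {$}
Therefore, FOLLOW(W) = {$}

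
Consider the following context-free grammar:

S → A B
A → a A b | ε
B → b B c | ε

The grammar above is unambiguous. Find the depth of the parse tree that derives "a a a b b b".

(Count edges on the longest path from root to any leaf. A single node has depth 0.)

5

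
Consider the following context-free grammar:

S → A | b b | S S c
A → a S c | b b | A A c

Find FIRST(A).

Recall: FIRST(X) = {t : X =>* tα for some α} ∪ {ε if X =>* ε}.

We compute FIRST(A) using the standard algorithm.
FIRST(A) = {a, b}
FIRST(S) = {a, b}
Therefore, FIRST(A) = {a, b}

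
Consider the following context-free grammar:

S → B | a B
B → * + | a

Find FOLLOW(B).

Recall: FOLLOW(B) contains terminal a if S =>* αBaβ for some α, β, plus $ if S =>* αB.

We compute FOLLOW(B) using the standard algorithm.
FOLLOW(S) starts with {$}.
FIRST(B) = {*, a}
FIRST(S) = {*, a}
FOLLOW(B) = {$}
FOLLOW(S) = {$}
Therefore, FOLLOW(B) = {$}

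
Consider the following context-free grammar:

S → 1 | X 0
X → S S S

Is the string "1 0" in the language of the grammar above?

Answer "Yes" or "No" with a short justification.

No - no valid derivation exists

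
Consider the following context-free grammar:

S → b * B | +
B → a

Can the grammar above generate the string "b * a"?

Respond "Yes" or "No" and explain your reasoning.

Yes - a valid derivation exists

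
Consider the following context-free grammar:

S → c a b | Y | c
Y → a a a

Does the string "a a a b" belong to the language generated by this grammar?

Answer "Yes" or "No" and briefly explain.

No - no valid derivation exists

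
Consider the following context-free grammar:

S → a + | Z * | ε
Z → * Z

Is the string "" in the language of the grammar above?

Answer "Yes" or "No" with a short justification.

Yes - a valid derivation exists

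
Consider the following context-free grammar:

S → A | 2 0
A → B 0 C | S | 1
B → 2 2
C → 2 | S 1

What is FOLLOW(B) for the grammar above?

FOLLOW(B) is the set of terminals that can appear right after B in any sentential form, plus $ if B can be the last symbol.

We compute FOLLOW(B) using the standard algorithm.
FOLLOW(S) starts with {$}.
FIRST(A) = {1, 2}
FIRST(B) = {2}
FIRST(C) = {1, 2}
FIRST(S) = {1, 2}
FOLLOW(A) = {$, 1}
FOLLOW(B) = {0}
FOLLOW(C) = {$, 1}
FOLLOW(S) = {$, 1}
Therefore, FOLLOW(B) = {0}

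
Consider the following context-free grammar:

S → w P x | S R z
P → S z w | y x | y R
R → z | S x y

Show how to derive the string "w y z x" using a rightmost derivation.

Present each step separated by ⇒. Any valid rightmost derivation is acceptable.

S ⇒ w P x ⇒ w y R x ⇒ w y z x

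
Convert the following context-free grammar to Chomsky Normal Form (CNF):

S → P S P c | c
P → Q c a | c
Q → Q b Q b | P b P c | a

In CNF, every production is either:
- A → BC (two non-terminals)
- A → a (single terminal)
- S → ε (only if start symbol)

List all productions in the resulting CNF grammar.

TC → c; S → c; TA → a; P → c; TB → b; Q → a; S → P X0; X0 → S X1; X1 → P TC; P → Q X2; X2 → TC TA; Q → Q X3; X3 → TB X4; X4 → Q TB; Q → P X5; X5 → TB X6; X6 → P TC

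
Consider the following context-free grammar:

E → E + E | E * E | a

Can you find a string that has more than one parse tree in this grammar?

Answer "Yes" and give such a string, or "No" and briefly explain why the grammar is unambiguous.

Yes - the string 'a + a * a + a' has two distinct parse trees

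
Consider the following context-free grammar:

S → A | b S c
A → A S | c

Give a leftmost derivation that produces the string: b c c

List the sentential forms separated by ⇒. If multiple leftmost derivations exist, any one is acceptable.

S ⇒ b S c ⇒ b A c ⇒ b c c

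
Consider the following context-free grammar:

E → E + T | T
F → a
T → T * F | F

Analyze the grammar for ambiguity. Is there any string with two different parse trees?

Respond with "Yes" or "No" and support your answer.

No - the grammar is unambiguous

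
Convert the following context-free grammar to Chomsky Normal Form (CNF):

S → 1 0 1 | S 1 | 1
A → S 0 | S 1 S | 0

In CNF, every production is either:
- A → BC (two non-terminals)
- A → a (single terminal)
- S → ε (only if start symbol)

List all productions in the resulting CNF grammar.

T1 → 1; T0 → 0; S → 1; A → 0; S → T1 X0; X0 → T0 T1; S → S T1; A → S T0; A → S X1; X1 → T1 S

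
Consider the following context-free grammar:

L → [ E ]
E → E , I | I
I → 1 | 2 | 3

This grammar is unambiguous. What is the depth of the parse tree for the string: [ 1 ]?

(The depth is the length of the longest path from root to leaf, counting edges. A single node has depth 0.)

3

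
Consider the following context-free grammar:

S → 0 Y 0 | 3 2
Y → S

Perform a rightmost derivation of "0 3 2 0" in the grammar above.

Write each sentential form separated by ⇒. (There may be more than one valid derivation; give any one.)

S ⇒ 0 Y 0 ⇒ 0 S 0 ⇒ 0 3 2 0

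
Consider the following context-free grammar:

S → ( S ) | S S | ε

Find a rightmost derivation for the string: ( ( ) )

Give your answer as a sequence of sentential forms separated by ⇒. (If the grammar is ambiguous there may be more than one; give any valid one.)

S ⇒ ( S ) ⇒ ( ( S ) ) ⇒ ( ( ) )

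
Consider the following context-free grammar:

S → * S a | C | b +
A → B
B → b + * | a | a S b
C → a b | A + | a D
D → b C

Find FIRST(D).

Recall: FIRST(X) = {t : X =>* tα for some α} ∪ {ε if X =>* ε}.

We compute FIRST(D) using the standard algorithm.
FIRST(A) = {a, b}
FIRST(B) = {a, b}
FIRST(C) = {a, b}
FIRST(D) = {b}
FIRST(S) = {*, a, b}
Therefore, FIRST(D) = {b}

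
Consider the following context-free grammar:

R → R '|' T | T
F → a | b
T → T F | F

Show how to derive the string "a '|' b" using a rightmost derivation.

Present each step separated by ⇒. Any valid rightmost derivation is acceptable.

R ⇒ R '|' T ⇒ R '|' F ⇒ R '|' b ⇒ T '|' b ⇒ F '|' b ⇒ a '|' b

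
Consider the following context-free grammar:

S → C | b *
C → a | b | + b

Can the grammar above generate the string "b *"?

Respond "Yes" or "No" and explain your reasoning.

Yes - a valid derivation exists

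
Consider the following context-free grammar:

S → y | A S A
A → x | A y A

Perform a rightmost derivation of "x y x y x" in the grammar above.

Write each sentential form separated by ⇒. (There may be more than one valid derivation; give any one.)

S ⇒ A S A ⇒ A S x ⇒ A y x ⇒ A y A y x ⇒ A y x y x ⇒ x y x y x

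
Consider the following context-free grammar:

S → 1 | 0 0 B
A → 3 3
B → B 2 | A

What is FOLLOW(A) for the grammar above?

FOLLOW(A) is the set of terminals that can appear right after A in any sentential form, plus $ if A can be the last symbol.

We compute FOLLOW(A) using the standard algorithm.
FOLLOW(S) starts with {$}.
FIRST(A) = {3}
FIRST(B) = {3}
FIRST(S) = {0, 1}
FOLLOW(A) = {$, 2}
FOLLOW(B) = {$, 2}
FOLLOW(S) = {$}
Therefore, FOLLOW(A) = {$, 2}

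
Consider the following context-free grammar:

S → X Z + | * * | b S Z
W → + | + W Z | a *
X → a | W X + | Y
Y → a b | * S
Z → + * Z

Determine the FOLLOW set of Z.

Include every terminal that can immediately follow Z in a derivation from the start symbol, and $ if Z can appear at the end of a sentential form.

We compute FOLLOW(Z) using the standard algorithm.
FOLLOW(S) starts with {$}.
FIRST(S) = {*, +, a, b}
FIRST(W) = {+, a}
FIRST(X) = {*, +, a}
FIRST(Y) = {*, a}
FIRST(Z) = {+}
FOLLOW(S) = {$, +}
FOLLOW(W) = {*, +, a}
FOLLOW(X) = {+}
FOLLOW(Y) = {+}
FOLLOW(Z) = {$, *, +, a}
Therefore, FOLLOW(Z) = {$, *, +, a}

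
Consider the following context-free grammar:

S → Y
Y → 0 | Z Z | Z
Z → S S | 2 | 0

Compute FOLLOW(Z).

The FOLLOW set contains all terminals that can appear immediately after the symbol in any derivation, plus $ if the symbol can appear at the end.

We compute FOLLOW(Z) using the standard algorithm.
FOLLOW(S) starts with {$}.
FIRST(S) = {0, 2}
FIRST(Y) = {0, 2}
FIRST(Z) = {0, 2}
FOLLOW(S) = {$, 0, 2}
FOLLOW(Y) = {$, 0, 2}
FOLLOW(Z) = {$, 0, 2}
Therefore, FOLLOW(Z) = {$, 0, 2}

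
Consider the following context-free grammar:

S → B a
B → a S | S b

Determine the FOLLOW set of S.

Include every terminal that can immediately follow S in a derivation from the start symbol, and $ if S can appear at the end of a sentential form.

We compute FOLLOW(S) using the standard algorithm.
FOLLOW(S) starts with {$}.
FIRST(B) = {a}
FIRST(S) = {a}
FOLLOW(B) = {a}
FOLLOW(S) = {$, a, b}
Therefore, FOLLOW(S) = {$, a, b}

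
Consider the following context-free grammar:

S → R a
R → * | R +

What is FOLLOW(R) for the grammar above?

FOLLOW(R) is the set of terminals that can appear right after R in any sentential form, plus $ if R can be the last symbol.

We compute FOLLOW(R) using the standard algorithm.
FOLLOW(S) starts with {$}.
FIRST(R) = {*}
FIRST(S) = {*}
FOLLOW(R) = {+, a}
FOLLOW(S) = {$}
Therefore, FOLLOW(R) = {+, a}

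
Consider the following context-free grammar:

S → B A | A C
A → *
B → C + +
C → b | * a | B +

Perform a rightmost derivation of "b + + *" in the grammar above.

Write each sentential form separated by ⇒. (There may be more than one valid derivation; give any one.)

S ⇒ B A ⇒ B * ⇒ C + + * ⇒ b + + *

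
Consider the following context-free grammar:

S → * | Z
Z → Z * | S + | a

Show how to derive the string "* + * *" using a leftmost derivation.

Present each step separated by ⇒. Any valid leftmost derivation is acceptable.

S ⇒ Z ⇒ Z * ⇒ Z * * ⇒ S + * * ⇒ * + * *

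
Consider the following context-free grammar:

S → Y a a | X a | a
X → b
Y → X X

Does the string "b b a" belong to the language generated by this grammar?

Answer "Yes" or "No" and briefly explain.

No - no valid derivation exists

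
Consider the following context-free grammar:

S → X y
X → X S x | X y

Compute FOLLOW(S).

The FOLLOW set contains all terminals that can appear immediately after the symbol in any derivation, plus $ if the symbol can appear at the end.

We compute FOLLOW(S) using the standard algorithm.
FOLLOW(S) starts with {$}.
FIRST(S) = {}
FIRST(X) = {}
FOLLOW(S) = {$, x}
FOLLOW(X) = {y}
Therefore, FOLLOW(S) = {$, x}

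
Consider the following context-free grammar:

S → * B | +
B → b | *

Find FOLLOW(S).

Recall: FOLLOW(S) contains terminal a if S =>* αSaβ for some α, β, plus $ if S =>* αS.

We compute FOLLOW(S) using the standard algorithm.
FOLLOW(S) starts with {$}.
FIRST(B) = {*, b}
FIRST(S) = {*, +}
FOLLOW(B) = {$}
FOLLOW(S) = {$}
Therefore, FOLLOW(S) = {$}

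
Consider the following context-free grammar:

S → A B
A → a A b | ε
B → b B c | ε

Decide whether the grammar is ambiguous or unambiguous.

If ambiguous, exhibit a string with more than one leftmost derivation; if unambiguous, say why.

Unambiguous - every string in the language has a unique leftmost derivation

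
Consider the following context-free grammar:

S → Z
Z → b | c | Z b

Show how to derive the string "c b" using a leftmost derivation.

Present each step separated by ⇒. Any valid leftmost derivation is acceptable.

S ⇒ Z ⇒ Z b ⇒ c b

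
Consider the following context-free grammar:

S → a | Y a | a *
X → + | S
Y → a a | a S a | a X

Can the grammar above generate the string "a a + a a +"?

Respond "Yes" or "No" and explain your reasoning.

No - no valid derivation exists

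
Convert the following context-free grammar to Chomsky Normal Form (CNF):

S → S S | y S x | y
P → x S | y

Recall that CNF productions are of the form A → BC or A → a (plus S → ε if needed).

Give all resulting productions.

TY → y; TX → x; S → y; P → y; S → S S; S → TY X0; X0 → S TX; P → TX S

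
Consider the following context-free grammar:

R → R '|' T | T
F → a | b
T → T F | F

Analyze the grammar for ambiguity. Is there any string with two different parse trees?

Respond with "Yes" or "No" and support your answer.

No - the grammar is unambiguous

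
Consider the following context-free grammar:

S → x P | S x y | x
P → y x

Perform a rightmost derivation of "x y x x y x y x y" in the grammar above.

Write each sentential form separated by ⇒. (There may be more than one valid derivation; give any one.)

S ⇒ S x y ⇒ S x y x y ⇒ S x y x y x y ⇒ x P x y x y x y ⇒ x y x x y x y x y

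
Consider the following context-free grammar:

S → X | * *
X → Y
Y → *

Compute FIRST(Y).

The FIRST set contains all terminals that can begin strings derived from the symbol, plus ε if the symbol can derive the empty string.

We compute FIRST(Y) using the standard algorithm.
FIRST(S) = {*}
FIRST(X) = {*}
FIRST(Y) = {*}
Therefore, FIRST(Y) = {*}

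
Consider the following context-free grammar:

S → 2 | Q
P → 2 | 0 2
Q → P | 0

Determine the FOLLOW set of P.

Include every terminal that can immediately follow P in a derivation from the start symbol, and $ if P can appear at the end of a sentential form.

We compute FOLLOW(P) using the standard algorithm.
FOLLOW(S) starts with {$}.
FIRST(P) = {0, 2}
FIRST(Q) = {0, 2}
FIRST(S) = {0, 2}
FOLLOW(P) = {$}
FOLLOW(Q) = {$}
FOLLOW(S) = {$}
Therefore, FOLLOW(P) = {$}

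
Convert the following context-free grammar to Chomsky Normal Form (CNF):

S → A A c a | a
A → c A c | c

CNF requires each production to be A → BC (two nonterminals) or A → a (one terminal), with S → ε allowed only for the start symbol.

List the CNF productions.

TC → c; TA → a; S → a; A → c; S → A X0; X0 → A X1; X1 → TC TA; A → TC X2; X2 → A TC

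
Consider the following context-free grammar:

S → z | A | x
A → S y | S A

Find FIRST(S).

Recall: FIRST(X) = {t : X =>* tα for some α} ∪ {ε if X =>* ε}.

We compute FIRST(S) using the standard algorithm.
FIRST(A) = {x, z}
FIRST(S) = {x, z}
Therefore, FIRST(S) = {x, z}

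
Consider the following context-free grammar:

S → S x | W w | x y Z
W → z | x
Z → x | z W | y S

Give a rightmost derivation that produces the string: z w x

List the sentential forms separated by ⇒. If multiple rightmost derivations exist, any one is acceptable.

S ⇒ S x ⇒ W w x ⇒ z w x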